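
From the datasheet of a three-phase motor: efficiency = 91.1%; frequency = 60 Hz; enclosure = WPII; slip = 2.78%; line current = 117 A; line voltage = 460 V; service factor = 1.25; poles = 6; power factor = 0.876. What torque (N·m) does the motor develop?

609 N·m

P_in = √3·V·I·cosφ = 1.732 × 460 × 117 × 0.876 = 81657 W
P_out = η·P_in = 0.911 × 81657 = 74390 W
n_s = 120×60/6 = 1200 rpm; n = 1200×(1−0.0278) = 1167 rpm
ω = 2π×1167/60 = 122.2 rad/s
τ = P_out/ω = 74390/122.2 = 609 N·m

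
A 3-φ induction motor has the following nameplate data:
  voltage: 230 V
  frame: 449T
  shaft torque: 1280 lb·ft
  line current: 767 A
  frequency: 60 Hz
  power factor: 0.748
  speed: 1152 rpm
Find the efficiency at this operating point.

τ = 1280 lb·ft × 1.356 = 1736 N·m
ω = 2π × 1152/60 = 120.6 rad/s; P_out = τω = 1736 × 120.6 = 209362 W
P_in = √3·V_L·I_L·cosφ = 1.732 × 230 × 767 × 0.748 = 228546 W
η = P_out / P_in = 209362 / 228546 = 0.916 = 91.6%

91.6 %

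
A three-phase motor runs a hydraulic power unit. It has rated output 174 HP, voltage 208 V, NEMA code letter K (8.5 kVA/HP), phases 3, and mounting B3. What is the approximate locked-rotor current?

4110 A

S_LR = 8.5 × 174 = 1479 kVA
I_LR = S_LR/(√3·V_L) = 1479000/(1.732×208) = 4110 A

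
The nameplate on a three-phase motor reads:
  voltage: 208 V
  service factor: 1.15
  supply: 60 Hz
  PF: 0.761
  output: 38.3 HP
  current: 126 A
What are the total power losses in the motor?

P_in = √3·V·I·cosφ = 1.732×208×126×0.761 = 34544 W
P_out = 38.3×746 = 28572 W
Losses = P_in − P_out = 34544 − 28572 = 5972 W

5.97 kW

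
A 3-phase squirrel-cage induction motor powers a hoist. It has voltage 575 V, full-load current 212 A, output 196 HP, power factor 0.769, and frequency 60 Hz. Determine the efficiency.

90.1 %

P_out = 196 × 746 = 146216 W
P_in = √3·V_L·I_L·cosφ = 1.732 × 575 × 212 × 0.769 = 162360 W
η = P_out / P_in = 146216 / 162360 = 0.901 = 90.1%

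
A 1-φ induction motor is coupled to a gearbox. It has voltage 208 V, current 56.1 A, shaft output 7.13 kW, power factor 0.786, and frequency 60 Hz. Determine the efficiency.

P_out = 7.13 kW = 7130 W
P_in = V·I·cosφ = 208 × 56.1 × 0.786 = 9172 W
η = P_out / P_in = 7130 / 9172 = 0.777 = 77.7%

77.7 %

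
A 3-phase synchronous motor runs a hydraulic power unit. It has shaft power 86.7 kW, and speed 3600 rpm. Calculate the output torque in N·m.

ω = 2π × 3600/60 = 377 rad/s
τ = P/ω = 86700/377 = 230 N·m

230 N·m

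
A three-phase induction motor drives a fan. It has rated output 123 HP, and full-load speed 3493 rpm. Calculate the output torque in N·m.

P_out = 123 × 746 = 91758 W
ω = 2π × 3493/60 = 365.8 rad/s
τ = P_out/ω = 91758/365.8 = 251 N·m

251 N·m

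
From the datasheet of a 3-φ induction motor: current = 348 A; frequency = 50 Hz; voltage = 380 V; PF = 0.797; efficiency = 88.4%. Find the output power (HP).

216 HP

P_in = √3·V·I·cosφ = 1.732 × 380 × 348 × 0.797 = 182545 W
P_out = η·P_in = 0.884 × 182545 = 161370 W
= 161370/746 = 216 HP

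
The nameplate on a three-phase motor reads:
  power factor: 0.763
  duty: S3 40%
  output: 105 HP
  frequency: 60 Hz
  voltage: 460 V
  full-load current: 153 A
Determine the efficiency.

P_out = 105 × 746 = 78330 W
P_in = √3·V_L·I_L·cosφ = 1.732 × 460 × 153 × 0.763 = 93008 W
η = P_out / P_in = 78330 / 93008 = 0.842 = 84.2%

84.2 %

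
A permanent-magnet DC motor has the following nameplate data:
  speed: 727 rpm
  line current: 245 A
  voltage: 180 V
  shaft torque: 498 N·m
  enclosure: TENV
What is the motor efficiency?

86.0 %

ω = 2π × 727/60 = 76.13 rad/s; P_out = τω = 498 × 76.13 = 37913 W
P_in = V·I = 180 × 245 = 44100 W
η = P_out / P_in = 37913 / 44100 = 0.860 = 86.0%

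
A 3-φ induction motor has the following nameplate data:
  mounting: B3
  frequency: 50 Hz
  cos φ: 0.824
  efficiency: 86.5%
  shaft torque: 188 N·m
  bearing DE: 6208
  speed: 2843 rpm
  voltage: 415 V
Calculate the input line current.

109 A

ω = 2π×2843/60 = 297.7 rad/s; P_out = τω = 188 × 297.7 = 55968 W
P_in = P_out / η = 55968 / 0.865 = 64703 W
I_L = P_in / (√3·V_L·cosφ) = 64703 / (1.732 × 415 × 0.824) = 109 A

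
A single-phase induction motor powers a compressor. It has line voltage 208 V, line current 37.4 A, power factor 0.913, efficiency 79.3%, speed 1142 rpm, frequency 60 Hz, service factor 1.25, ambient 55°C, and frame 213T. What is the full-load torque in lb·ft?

P_in = V·I·cosφ = 208 × 37.4 × 0.913 = 7102 W
P_out = η·P_in = 0.793 × 7102 = 5632 W
n = 1142 rpm
ω = 2π×1142/60 = 119.6 rad/s
τ = P_out/ω = 5632/119.6 = 47.09 N·m
In lb·ft: 47.09/1.356 = 34.7 lb·ft

34.7 lb·ft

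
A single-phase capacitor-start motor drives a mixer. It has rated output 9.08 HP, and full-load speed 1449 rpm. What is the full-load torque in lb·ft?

32.9 lb·ft

P_out = 9.08 × 746 = 6774 W
ω = 2π × 1449/60 = 151.7 rad/s
τ = P_out/ω = 6774/151.7 = 44.65 N·m
In lb·ft: 44.65/1.356 = 32.9 lb·ft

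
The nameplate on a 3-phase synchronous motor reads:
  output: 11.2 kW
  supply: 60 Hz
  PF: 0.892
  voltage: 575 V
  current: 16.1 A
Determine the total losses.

P_in = √3·V·I·cosφ = 1.732×575×16.1×0.892 = 14302 W
P_out = 11200 W
Losses = P_in − P_out = 14302 − 11200 = 3102 W

3.1 kW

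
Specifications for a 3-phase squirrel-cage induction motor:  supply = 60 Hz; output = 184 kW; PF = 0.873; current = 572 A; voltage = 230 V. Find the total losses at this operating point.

14900 W

P_in = √3·V·I·cosφ = 1.732×230×572×0.873 = 198923 W
P_out = 184000 W
Losses = P_in − P_out = 198923 − 184000 = 14923 W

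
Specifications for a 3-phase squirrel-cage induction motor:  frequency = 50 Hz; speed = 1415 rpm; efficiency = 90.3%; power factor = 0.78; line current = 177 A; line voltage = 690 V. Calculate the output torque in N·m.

1010 N·m

P_in = √3·V·I·cosφ = 1.732 × 690 × 177 × 0.78 = 164993 W
P_out = η·P_in = 0.903 × 164993 = 148989 W
n = 1415 rpm
ω = 2π×1415/60 = 148.2 rad/s
τ = P_out/ω = 148989/148.2 = 1010 N·m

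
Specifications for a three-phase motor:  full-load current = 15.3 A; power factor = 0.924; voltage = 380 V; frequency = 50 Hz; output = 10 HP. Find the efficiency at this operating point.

80.2 %

P_out = 10 × 746 = 7460 W
P_in = √3·V_L·I_L·cosφ = 1.732 × 380 × 15.3 × 0.924 = 9305 W
η = P_out / P_in = 7460 / 9305 = 0.802 = 80.2%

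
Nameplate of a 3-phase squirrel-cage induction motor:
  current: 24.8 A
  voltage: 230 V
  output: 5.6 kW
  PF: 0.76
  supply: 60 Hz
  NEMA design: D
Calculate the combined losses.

1.91 kW

P_in = √3·V·I·cosφ = 1.732×230×24.8×0.76 = 7508 W
P_out = 5600 W
Losses = P_in − P_out = 7508 − 5600 = 1908 W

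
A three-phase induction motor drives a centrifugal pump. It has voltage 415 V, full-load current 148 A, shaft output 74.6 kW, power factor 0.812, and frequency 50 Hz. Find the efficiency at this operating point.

86.4 %

P_out = 74.6 kW = 74600 W
P_in = √3·V_L·I_L·cosφ = 1.732 × 415 × 148 × 0.812 = 86380 W
η = P_out / P_in = 74600 / 86380 = 0.864 = 86.4%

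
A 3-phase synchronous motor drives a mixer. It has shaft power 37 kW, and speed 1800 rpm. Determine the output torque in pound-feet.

145 lb·ft

ω = 2π × 1800/60 = 188.5 rad/s
τ = P/ω = 37000/188.5 = 196.3 N·m
In lb·ft: 196.3/1.356 = 145 lb·ft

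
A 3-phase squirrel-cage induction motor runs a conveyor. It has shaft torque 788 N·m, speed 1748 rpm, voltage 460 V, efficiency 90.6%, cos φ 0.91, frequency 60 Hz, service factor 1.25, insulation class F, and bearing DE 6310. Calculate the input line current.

220 A

ω = 2π×1748/60 = 183.1 rad/s; P_out = τω = 788 × 183.1 = 144283 W
P_in = P_out / η = 144283 / 0.906 = 159253 W
I_L = P_in / (√3·V_L·cosφ) = 159253 / (1.732 × 460 × 0.91) = 220 A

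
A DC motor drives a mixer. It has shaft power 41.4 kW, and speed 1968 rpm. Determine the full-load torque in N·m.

201 N·m

ω = 2π × 1968/60 = 206.1 rad/s
τ = P/ω = 41400/206.1 = 201 N·m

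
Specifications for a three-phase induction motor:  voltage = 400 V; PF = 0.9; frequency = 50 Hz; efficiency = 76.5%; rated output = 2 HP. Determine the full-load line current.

3.13 A

P_out = 2 × 746 = 1492 W
P_in = P_out / η = 1492 / 0.765 = 1950 W
I_L = P_in / (√3·V_L·cosφ) = 1950 / (1.732 × 400 × 0.9) = 3.13 A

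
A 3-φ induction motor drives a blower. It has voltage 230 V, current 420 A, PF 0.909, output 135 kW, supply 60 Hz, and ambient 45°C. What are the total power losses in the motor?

P_in = √3·V·I·cosφ = 1.732×230×420×0.909 = 152086 W
P_out = 135000 W
Losses = P_in − P_out = 152086 − 135000 = 17086 W

17100 W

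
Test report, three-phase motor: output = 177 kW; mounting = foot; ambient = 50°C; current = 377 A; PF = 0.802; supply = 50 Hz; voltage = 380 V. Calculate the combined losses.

P_in = √3·V·I·cosφ = 1.732×380×377×0.802 = 198997 W
P_out = 177000 W
Losses = P_in − P_out = 198997 − 177000 = 21997 W

22 kW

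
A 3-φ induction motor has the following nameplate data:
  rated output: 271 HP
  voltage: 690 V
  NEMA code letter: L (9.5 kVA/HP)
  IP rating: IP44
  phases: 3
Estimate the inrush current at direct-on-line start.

S_LR = 9.5 × 271 = 2574.5 kVA
I_LR = S_LR/(√3·V_L) = 2574500/(1.732×690) = 2150 A

2150 A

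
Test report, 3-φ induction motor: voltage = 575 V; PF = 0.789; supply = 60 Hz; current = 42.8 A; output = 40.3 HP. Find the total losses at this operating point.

P_in = √3·V·I·cosφ = 1.732×575×42.8×0.789 = 33631 W
P_out = 40.3×746 = 30064 W
Losses = P_in − P_out = 33631 − 30064 = 3567 W

3.57 kW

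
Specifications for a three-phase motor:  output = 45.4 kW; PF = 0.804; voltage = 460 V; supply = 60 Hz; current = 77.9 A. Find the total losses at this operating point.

P_in = √3·V·I·cosφ = 1.732×460×77.9×0.804 = 49900 W
P_out = 45400 W
Losses = P_in − P_out = 49900 − 45400 = 4500 W

4500 W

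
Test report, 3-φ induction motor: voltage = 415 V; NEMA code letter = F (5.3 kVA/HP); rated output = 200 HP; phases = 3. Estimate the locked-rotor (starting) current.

S_LR = 5.3 × 200 = 1060 kVA
I_LR = S_LR/(√3·V_L) = 1060000/(1.732×415) = 1470 A

1470 A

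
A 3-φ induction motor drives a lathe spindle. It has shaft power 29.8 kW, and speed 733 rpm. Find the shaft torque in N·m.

388 N·m

ω = 2π × 733/60 = 76.76 rad/s
τ = P/ω = 29800/76.76 = 388 N·m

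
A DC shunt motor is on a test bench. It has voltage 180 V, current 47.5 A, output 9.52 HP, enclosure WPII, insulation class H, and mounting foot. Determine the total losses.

1.45 kW

P_in = V·I = 180×47.5 = 8550 W
P_out = 9.52×746 = 7102 W
Losses = P_in − P_out = 8550 − 7102 = 1448 W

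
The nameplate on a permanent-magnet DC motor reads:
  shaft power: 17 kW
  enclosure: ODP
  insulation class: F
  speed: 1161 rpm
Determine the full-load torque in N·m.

ω = 2π × 1161/60 = 121.6 rad/s
τ = P/ω = 17000/121.6 = 140 N·m

140 N·m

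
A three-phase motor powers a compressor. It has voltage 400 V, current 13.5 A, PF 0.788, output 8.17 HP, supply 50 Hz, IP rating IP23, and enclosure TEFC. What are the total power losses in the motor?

P_in = √3·V·I·cosφ = 1.732×400×13.5×0.788 = 7370 W
P_out = 8.17×746 = 6095 W
Losses = P_in − P_out = 7370 − 6095 = 1275 W

1.28 kW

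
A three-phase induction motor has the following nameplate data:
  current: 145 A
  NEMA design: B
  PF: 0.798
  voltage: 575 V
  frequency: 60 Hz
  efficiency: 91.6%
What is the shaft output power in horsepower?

P_in = √3·V·I·cosφ = 1.732 × 575 × 145 × 0.798 = 115236 W
P_out = η·P_in = 0.916 × 115236 = 105556 W
= 105556/746 = 141 HP

141 HP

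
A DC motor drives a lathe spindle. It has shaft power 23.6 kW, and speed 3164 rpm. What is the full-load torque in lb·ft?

ω = 2π × 3164/60 = 331.3 rad/s
τ = P/ω = 23600/331.3 = 71.23 N·m
In lb·ft: 71.23/1.356 = 52.5 lb·ft

52.5 lb·ft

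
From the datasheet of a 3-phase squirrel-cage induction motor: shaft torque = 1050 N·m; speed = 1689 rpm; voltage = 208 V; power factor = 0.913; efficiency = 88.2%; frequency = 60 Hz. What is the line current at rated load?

640 A

ω = 2π×1689/60 = 176.9 rad/s; P_out = τω = 1050 × 176.9 = 185745 W
P_in = P_out / η = 185745 / 0.882 = 210595 W
I_L = P_in / (√3·V_L·cosφ) = 210595 / (1.732 × 208 × 0.913) = 640 A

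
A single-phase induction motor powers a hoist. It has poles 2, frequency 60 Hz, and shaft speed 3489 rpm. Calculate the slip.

n_s = 120f/p = 120×60/2 = 3600 rpm
s = (n_s − n)/n_s = (3600 − 3489)/3600 = 0.0308

3.08 %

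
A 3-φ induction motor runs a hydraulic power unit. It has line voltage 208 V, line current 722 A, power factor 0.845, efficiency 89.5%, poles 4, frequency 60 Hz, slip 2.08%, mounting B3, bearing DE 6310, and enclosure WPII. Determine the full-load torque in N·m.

1070 N·m

P_in = √3·V·I·cosφ = 1.732 × 208 × 722 × 0.845 = 219789 W
P_out = η·P_in = 0.895 × 219789 = 196711 W
n_s = 120×60/4 = 1800 rpm; n = 1800×(1−0.0208) = 1763 rpm
ω = 2π×1763/60 = 184.6 rad/s
τ = P_out/ω = 196711/184.6 = 1070 N·m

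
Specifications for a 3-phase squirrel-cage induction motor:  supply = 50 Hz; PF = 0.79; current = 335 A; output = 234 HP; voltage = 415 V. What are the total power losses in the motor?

15.7 kW

P_in = √3·V·I·cosφ = 1.732×415×335×0.79 = 190225 W
P_out = 234×746 = 174564 W
Losses = P_in − P_out = 190225 − 174564 = 15661 W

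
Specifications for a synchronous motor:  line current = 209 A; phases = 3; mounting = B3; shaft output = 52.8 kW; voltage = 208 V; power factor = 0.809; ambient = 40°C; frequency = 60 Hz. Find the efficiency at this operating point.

P_out = 52.8 kW = 52800 W
P_in = √3·V_L·I_L·cosφ = 1.732 × 208 × 209 × 0.809 = 60912 W
η = P_out / P_in = 52800 / 60912 = 0.867 = 86.7%

86.7 %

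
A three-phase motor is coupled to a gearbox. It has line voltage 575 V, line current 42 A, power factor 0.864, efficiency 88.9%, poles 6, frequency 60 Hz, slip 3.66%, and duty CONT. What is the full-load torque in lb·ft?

P_in = √3·V·I·cosφ = 1.732 × 575 × 42 × 0.864 = 36139 W
P_out = η·P_in = 0.889 × 36139 = 32128 W
n_s = 120×60/6 = 1200 rpm; n = 1200×(1−0.0366) = 1156 rpm
ω = 2π×1156/60 = 121.1 rad/s
τ = P_out/ω = 32128/121.1 = 265.3 N·m
In lb·ft: 265.3/1.356 = 196 lb·ft

196 lb·ft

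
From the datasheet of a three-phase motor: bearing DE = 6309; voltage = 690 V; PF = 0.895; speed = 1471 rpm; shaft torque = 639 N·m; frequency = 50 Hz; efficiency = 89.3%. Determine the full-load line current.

103 A

ω = 2π×1471/60 = 154 rad/s; P_out = τω = 639 × 154 = 98406 W
P_in = P_out / η = 98406 / 0.893 = 110197 W
I_L = P_in / (√3·V_L·cosφ) = 110197 / (1.732 × 690 × 0.895) = 103 A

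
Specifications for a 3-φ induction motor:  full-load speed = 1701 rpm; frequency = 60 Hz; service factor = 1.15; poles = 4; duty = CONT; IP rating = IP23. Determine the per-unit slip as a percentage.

5.5 %

n_s = 120f/p = 120×60/4 = 1800 rpm
s = (n_s − n)/n_s = (1800 − 1701)/1800 = 0.0550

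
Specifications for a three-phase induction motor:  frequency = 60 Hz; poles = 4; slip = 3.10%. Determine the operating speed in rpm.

1744 rpm

n_s = 120f/p = 120×60/4 = 1800 rpm
n = n_s(1 − s) = 1800 × (1 − 0.031) = 1744 rpm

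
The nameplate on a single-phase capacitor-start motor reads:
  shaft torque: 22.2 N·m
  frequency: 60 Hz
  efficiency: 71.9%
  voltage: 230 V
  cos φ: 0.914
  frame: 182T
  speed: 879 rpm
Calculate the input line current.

13.5 A

ω = 2π×879/60 = 92.05 rad/s; P_out = τω = 22.2 × 92.05 = 2044 W
P_in = P_out / η = 2044 / 0.719 = 2843 W
I = P_in / (V·cosφ) = 2843 / (230 × 0.914) = 13.5 A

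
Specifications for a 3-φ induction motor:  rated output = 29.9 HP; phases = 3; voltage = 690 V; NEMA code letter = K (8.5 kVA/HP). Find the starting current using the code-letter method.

213 A

S_LR = 8.5 × 29.9 = 254.15 kVA
I_LR = S_LR/(√3·V_L) = 254150/(1.732×690) = 213 A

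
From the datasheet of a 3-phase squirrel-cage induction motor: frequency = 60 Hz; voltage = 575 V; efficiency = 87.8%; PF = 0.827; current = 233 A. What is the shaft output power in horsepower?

P_in = √3·V·I·cosφ = 1.732 × 575 × 233 × 0.827 = 191901 W
P_out = η·P_in = 0.878 × 191901 = 168489 W
= 168489/746 = 226 HP

226 HP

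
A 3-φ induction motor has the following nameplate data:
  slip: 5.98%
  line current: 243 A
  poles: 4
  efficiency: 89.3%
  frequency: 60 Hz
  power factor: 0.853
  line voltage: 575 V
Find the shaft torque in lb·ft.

P_in = √3·V·I·cosφ = 1.732 × 575 × 243 × 0.853 = 206429 W
P_out = η·P_in = 0.893 × 206429 = 184341 W
n_s = 120×60/4 = 1800 rpm; n = 1800×(1−0.0598) = 1692 rpm
ω = 2π×1692/60 = 177.2 rad/s
τ = P_out/ω = 184341/177.2 = 1040 N·m
In lb·ft: 1040/1.356 = 767 lb·ft

767 lb·ft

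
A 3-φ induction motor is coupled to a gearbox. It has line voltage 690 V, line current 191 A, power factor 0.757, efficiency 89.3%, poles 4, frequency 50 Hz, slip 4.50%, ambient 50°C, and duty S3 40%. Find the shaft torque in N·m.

P_in = √3·V·I·cosφ = 1.732 × 690 × 191 × 0.757 = 172793 W
P_out = η·P_in = 0.893 × 172793 = 154304 W
n_s = 120×50/4 = 1500 rpm; n = 1500×(1−0.045) = 1433 rpm
ω = 2π×1433/60 = 150.1 rad/s
τ = P_out/ω = 154304/150.1 = 1030 N·m

1030 N·m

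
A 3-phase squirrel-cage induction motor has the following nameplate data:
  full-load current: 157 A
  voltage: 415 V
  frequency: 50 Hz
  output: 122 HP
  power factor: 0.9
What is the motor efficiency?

89.6 %

P_out = 122 × 746 = 91012 W
P_in = √3·V_L·I_L·cosφ = 1.732 × 415 × 157 × 0.9 = 101564 W
η = P_out / P_in = 91012 / 101564 = 0.896 = 89.6%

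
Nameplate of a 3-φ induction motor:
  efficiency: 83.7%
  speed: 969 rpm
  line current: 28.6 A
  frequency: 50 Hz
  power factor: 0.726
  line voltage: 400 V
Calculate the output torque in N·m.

P_in = √3·V·I·cosφ = 1.732 × 400 × 28.6 × 0.726 = 14385 W
P_out = η·P_in = 0.837 × 14385 = 12040 W
n = 969 rpm
ω = 2π×969/60 = 101.5 rad/s
τ = P_out/ω = 12040/101.5 = 119 N·m

119 N·m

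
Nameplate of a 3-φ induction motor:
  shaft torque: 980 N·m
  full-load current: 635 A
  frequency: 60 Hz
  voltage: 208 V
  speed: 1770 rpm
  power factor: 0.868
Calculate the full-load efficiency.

91.5 %

ω = 2π × 1770/60 = 185.4 rad/s; P_out = τω = 980 × 185.4 = 181692 W
P_in = √3·V_L·I_L·cosφ = 1.732 × 208 × 635 × 0.868 = 198566 W
η = P_out / P_in = 181692 / 198566 = 0.915 = 91.5%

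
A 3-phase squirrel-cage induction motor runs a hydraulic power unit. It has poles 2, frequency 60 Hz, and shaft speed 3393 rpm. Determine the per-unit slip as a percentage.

n_s = 120f/p = 120×60/2 = 3600 rpm
s = (n_s − n)/n_s = (3600 − 3393)/3600 = 0.0575

5.8 %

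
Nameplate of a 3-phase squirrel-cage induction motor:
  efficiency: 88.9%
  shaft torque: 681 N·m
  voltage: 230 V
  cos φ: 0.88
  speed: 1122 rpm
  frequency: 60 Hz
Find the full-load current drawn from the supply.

257 A

ω = 2π×1122/60 = 117.5 rad/s; P_out = τω = 681 × 117.5 = 80018 W
P_in = P_out / η = 80018 / 0.889 = 90009 W
I_L = P_in / (√3·V_L·cosφ) = 90009 / (1.732 × 230 × 0.88) = 257 A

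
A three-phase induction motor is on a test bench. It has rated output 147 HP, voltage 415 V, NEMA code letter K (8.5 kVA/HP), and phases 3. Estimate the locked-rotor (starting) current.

1740 A

S_LR = 8.5 × 147 = 1249.5 kVA
I_LR = S_LR/(√3·V_L) = 1249500/(1.732×415) = 1740 A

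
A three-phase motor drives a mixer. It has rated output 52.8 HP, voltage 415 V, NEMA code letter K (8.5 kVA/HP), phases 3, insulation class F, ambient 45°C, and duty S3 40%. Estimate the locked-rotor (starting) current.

S_LR = 8.5 × 52.8 = 448.8 kVA
I_LR = S_LR/(√3·V_L) = 448800/(1.732×415) = 624 A

624 A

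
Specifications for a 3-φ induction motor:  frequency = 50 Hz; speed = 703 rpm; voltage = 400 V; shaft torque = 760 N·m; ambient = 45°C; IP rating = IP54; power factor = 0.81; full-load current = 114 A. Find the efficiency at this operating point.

87.5 %

ω = 2π × 703/60 = 73.62 rad/s; P_out = τω = 760 × 73.62 = 55951 W
P_in = √3·V_L·I_L·cosφ = 1.732 × 400 × 114 × 0.81 = 63973 W
η = P_out / P_in = 55951 / 63973 = 0.875 = 87.5%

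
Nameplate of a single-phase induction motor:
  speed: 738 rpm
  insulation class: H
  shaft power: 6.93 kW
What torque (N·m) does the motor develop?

ω = 2π × 738/60 = 77.28 rad/s
τ = P/ω = 6930/77.28 = 89.7 N·m

89.7 N·m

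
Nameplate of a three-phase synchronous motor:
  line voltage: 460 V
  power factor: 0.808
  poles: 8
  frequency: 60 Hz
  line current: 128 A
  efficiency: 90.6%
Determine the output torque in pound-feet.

P_in = √3·V·I·cosφ = 1.732 × 460 × 128 × 0.808 = 82400 W
P_out = η·P_in = 0.906 × 82400 = 74654 W
n = n_s = 120×60/8 = 900 rpm (synchronous)
ω = 2π×900/60 = 94.25 rad/s
τ = P_out/ω = 74654/94.25 = 792.1 N·m
In lb·ft: 792.1/1.356 = 584 lb·ft

584 lb·ft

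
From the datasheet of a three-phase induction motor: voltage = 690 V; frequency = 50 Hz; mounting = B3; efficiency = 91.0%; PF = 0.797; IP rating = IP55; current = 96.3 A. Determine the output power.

P_in = √3·V·I·cosφ = 1.732 × 690 × 96.3 × 0.797 = 91724 W
P_out = η·P_in = 0.91 × 91724 = 83469 W

83.5 kW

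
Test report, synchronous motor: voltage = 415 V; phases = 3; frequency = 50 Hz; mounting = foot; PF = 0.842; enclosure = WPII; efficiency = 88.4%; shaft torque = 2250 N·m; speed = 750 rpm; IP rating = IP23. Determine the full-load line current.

ω = 2π×750/60 = 78.54 rad/s; P_out = τω = 2250 × 78.54 = 176715 W
P_in = P_out / η = 176715 / 0.884 = 199904 W
I_L = P_in / (√3·V_L·cosφ) = 199904 / (1.732 × 415 × 0.842) = 330 A

330 A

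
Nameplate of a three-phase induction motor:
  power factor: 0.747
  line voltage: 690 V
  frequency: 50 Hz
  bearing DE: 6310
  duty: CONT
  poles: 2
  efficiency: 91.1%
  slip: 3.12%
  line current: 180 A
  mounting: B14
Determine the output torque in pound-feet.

P_in = √3·V·I·cosφ = 1.732 × 690 × 180 × 0.747 = 160690 W
P_out = η·P_in = 0.911 × 160690 = 146389 W
n_s = 120×50/2 = 3000 rpm; n = 3000×(1−0.0312) = 2906 rpm
ω = 2π×2906/60 = 304.3 rad/s
τ = P_out/ω = 146389/304.3 = 481.1 N·m
In lb·ft: 481.1/1.356 = 355 lb·ft

355 lb·ft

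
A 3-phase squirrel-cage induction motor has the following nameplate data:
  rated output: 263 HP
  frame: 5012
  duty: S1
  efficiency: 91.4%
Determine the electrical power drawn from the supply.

P_out = 263 × 746 = 196198 W
P_in = P_out/η = 196198/0.914 = 214659 W = 215 kW

215 kW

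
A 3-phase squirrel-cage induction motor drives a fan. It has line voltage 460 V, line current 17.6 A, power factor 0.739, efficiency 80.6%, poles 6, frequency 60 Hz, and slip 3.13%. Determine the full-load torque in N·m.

P_in = √3·V·I·cosφ = 1.732 × 460 × 17.6 × 0.739 = 10362 W
P_out = η·P_in = 0.806 × 10362 = 8352 W
n_s = 120×60/6 = 1200 rpm; n = 1200×(1−0.0313) = 1162 rpm
ω = 2π×1162/60 = 121.7 rad/s
τ = P_out/ω = 8352/121.7 = 68.6 N·m

68.6 N·m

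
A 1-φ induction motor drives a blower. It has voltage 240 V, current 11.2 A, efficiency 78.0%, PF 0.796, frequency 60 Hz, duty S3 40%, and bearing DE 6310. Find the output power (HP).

2.24 HP

P_in = V·I·cosφ = 240 × 11.2 × 0.796 = 2140 W
P_out = η·P_in = 0.78 × 2140 = 1669 W
= 1669/746 = 2.24 HP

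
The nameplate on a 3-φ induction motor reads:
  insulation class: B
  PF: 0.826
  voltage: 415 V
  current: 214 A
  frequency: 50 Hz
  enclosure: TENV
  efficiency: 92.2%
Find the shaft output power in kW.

117 kW

P_in = √3·V·I·cosφ = 1.732 × 415 × 214 × 0.826 = 127054 W
P_out = η·P_in = 0.922 × 127054 = 117144 W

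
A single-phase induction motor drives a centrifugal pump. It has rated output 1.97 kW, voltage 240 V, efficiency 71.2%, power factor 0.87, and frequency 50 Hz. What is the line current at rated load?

P_out = 1.97 kW = 1970 W
P_in = P_out / η = 1970 / 0.712 = 2767 W
I = P_in / (V·cosφ) = 2767 / (240 × 0.87) = 13.3 A

13.3 A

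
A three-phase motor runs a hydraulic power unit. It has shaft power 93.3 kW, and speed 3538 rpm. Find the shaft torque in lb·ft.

ω = 2π × 3538/60 = 370.5 rad/s
τ = P/ω = 93300/370.5 = 251.8 N·m
In lb·ft: 251.8/1.356 = 186 lb·ft

186 lb·ft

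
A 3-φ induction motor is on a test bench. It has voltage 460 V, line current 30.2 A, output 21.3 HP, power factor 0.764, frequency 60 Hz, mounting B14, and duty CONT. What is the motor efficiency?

P_out = 21.3 × 746 = 15890 W
P_in = √3·V_L·I_L·cosφ = 1.732 × 460 × 30.2 × 0.764 = 18383 W
η = P_out / P_in = 15890 / 18383 = 0.864 = 86.4%

86.4 %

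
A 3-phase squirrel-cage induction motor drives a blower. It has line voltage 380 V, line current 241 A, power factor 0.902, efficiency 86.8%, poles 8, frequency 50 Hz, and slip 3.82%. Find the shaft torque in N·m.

P_in = √3·V·I·cosφ = 1.732 × 380 × 241 × 0.902 = 143072 W
P_out = η·P_in = 0.868 × 143072 = 124186 W
n_s = 120×50/8 = 750 rpm; n = 750×(1−0.0382) = 721 rpm
ω = 2π×721/60 = 75.5 rad/s
τ = P_out/ω = 124186/75.5 = 1640 N·m

1640 N·m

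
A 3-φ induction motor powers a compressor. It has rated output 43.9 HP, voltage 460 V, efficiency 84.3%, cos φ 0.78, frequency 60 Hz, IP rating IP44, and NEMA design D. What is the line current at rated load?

P_out = 43.9 × 746 = 32749 W
P_in = P_out / η = 32749 / 0.843 = 38848 W
I_L = P_in / (√3·V_L·cosφ) = 38848 / (1.732 × 460 × 0.78) = 62.5 A

62.5 A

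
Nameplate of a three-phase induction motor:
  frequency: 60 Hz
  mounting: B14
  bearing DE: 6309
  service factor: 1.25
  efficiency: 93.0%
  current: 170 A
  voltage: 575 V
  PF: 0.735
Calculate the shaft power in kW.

P_in = √3·V·I·cosφ = 1.732 × 575 × 170 × 0.735 = 124438 W
P_out = η·P_in = 0.93 × 124438 = 115727 W

116 kW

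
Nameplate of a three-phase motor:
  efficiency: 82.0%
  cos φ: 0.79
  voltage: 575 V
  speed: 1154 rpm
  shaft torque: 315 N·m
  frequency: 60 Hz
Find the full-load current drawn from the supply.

59 A

ω = 2π×1154/60 = 120.8 rad/s; P_out = τω = 315 × 120.8 = 38052 W
P_in = P_out / η = 38052 / 0.820 = 46405 W
I_L = P_in / (√3·V_L·cosφ) = 46405 / (1.732 × 575 × 0.79) = 59 A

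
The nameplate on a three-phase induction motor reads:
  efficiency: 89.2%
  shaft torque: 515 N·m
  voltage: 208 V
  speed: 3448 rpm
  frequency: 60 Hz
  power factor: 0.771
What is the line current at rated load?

751 A

ω = 2π×3448/60 = 361.1 rad/s; P_out = τω = 515 × 361.1 = 185967 W
P_in = P_out / η = 185967 / 0.892 = 208483 W
I_L = P_in / (√3·V_L·cosφ) = 208483 / (1.732 × 208 × 0.771) = 751 A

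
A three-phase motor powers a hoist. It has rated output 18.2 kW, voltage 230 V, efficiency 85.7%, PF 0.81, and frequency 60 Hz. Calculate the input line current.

65.8 A

P_out = 18.2 kW = 18200 W
P_in = P_out / η = 18200 / 0.857 = 21237 W
I_L = P_in / (√3·V_L·cosφ) = 21237 / (1.732 × 230 × 0.81) = 65.8 A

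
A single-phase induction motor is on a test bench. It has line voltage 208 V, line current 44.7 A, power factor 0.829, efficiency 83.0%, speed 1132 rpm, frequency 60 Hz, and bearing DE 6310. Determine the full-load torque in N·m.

P_in = V·I·cosφ = 208 × 44.7 × 0.829 = 7708 W
P_out = η·P_in = 0.83 × 7708 = 6398 W
n = 1132 rpm
ω = 2π×1132/60 = 118.5 rad/s
τ = P_out/ω = 6398/118.5 = 54 N·m

54 N·m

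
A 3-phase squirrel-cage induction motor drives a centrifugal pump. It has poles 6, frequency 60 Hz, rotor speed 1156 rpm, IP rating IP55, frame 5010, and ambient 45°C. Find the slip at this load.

n_s = 120f/p = 120×60/6 = 1200 rpm
s = (n_s − n)/n_s = (1200 − 1156)/1200 = 0.0367

3.67 %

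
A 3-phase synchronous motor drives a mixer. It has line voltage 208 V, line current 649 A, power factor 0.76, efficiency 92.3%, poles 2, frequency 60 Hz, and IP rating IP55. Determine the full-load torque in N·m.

435 N·m

P_in = √3·V·I·cosφ = 1.732 × 208 × 649 × 0.76 = 177693 W
P_out = η·P_in = 0.923 × 177693 = 164011 W
n = n_s = 120×60/2 = 3600 rpm (synchronous)
ω = 2π×3600/60 = 377 rad/s
τ = P_out/ω = 164011/377 = 435 N·m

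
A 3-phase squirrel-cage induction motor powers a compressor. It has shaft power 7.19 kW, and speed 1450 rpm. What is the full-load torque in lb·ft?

34.9 lb·ft

ω = 2π × 1450/60 = 151.8 rad/s
τ = P/ω = 7190/151.8 = 47.36 N·m
In lb·ft: 47.36/1.356 = 34.9 lb·ft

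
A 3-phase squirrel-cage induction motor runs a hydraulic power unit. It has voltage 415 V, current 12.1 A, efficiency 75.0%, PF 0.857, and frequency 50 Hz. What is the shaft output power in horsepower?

7.49 HP

P_in = √3·V·I·cosφ = 1.732 × 415 × 12.1 × 0.857 = 7454 W
P_out = η·P_in = 0.75 × 7454 = 5591 W
= 5591/746 = 7.49 HP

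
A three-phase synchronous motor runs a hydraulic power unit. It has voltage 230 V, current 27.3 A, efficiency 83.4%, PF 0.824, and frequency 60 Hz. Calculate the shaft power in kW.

7.47 kW

P_in = √3·V·I·cosφ = 1.732 × 230 × 27.3 × 0.824 = 8961 W
P_out = η·P_in = 0.834 × 8961 = 7473 W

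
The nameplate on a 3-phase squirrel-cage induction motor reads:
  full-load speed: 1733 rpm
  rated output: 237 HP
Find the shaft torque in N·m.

P_out = 237 × 746 = 176802 W
ω = 2π × 1733/60 = 181.5 rad/s
τ = P_out/ω = 176802/181.5 = 974 N·m

974 N·m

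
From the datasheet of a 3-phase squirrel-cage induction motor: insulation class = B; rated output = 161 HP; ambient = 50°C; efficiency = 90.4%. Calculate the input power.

133 kW

P_out = 161 × 746 = 120106 W
P_in = P_out/η = 120106/0.904 = 132861 W = 133 kW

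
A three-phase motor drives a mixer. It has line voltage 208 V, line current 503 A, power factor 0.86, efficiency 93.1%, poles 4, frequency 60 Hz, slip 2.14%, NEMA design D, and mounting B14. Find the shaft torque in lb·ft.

P_in = √3·V·I·cosφ = 1.732 × 208 × 503 × 0.86 = 155840 W
P_out = η·P_in = 0.931 × 155840 = 145087 W
n_s = 120×60/4 = 1800 rpm; n = 1800×(1−0.0214) = 1761 rpm
ω = 2π×1761/60 = 184.4 rad/s
τ = P_out/ω = 145087/184.4 = 786.8 N·m
In lb·ft: 786.8/1.356 = 580 lb·ft

580 lb·ft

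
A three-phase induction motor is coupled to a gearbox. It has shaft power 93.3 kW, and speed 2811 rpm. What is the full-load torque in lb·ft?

234 lb·ft

ω = 2π × 2811/60 = 294.4 rad/s
τ = P/ω = 93300/294.4 = 316.9 N·m
In lb·ft: 316.9/1.356 = 234 lb·ft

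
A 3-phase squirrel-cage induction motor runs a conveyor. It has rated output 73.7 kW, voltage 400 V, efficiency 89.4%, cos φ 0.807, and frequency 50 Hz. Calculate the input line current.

147 A

P_out = 73.7 kW = 73700 W
P_in = P_out / η = 73700 / 0.894 = 82438 W
I_L = P_in / (√3·V_L·cosφ) = 82438 / (1.732 × 400 × 0.807) = 147 A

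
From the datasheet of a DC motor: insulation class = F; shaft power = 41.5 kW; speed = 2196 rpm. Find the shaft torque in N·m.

180 N·m

ω = 2π × 2196/60 = 230 rad/s
τ = P/ω = 41500/230 = 180 N·m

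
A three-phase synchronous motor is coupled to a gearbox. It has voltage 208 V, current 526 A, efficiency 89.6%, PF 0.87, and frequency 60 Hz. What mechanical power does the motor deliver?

148 kW

P_in = √3·V·I·cosφ = 1.732 × 208 × 526 × 0.87 = 164860 W
P_out = η·P_in = 0.896 × 164860 = 147715 W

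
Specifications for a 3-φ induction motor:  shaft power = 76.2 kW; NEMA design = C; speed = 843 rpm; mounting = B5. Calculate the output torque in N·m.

863 N·m

ω = 2π × 843/60 = 88.28 rad/s
τ = P/ω = 76200/88.28 = 863 N·m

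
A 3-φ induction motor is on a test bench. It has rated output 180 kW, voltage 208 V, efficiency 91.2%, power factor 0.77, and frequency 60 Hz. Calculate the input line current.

P_out = 180 kW = 180000 W
P_in = P_out / η = 180000 / 0.912 = 197368 W
I_L = P_in / (√3·V_L·cosφ) = 197368 / (1.732 × 208 × 0.77) = 711 A

711 A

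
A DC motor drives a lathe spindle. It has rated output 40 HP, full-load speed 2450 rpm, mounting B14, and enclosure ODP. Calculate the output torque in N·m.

P_out = 40 × 746 = 29840 W
ω = 2π × 2450/60 = 256.6 rad/s
τ = P_out/ω = 29840/256.6 = 116 N·m

116 N·m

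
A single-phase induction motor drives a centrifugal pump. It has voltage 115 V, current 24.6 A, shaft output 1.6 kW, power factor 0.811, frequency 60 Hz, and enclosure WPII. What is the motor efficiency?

P_out = 1.6 kW = 1600 W
P_in = V·I·cosφ = 115 × 24.6 × 0.811 = 2294 W
η = P_out / P_in = 1600 / 2294 = 0.697 = 69.7%

69.7 %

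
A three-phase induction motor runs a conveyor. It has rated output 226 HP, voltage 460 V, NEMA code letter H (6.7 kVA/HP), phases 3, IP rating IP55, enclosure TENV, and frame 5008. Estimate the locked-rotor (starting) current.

1900 A

S_LR = 6.7 × 226 = 1514.2 kVA
I_LR = S_LR/(√3·V_L) = 1514200/(1.732×460) = 1900 A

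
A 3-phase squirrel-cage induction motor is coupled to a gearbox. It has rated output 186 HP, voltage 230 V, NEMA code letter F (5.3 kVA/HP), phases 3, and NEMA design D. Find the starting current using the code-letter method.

S_LR = 5.3 × 186 = 985.8 kVA
I_LR = S_LR/(√3·V_L) = 985800/(1.732×230) = 2470 A

2470 A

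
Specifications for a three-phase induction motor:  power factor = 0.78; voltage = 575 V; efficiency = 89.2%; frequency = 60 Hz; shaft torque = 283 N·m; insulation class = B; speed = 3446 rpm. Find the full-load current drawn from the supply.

ω = 2π×3446/60 = 360.9 rad/s; P_out = τω = 283 × 360.9 = 102135 W
P_in = P_out / η = 102135 / 0.892 = 114501 W
I_L = P_in / (√3·V_L·cosφ) = 114501 / (1.732 × 575 × 0.78) = 147 A

147 A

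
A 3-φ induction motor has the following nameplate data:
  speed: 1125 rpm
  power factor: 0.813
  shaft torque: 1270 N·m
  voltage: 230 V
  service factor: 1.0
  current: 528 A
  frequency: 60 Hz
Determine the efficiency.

ω = 2π × 1125/60 = 117.8 rad/s; P_out = τω = 1270 × 117.8 = 149606 W
P_in = √3·V_L·I_L·cosφ = 1.732 × 230 × 528 × 0.813 = 171002 W
η = P_out / P_in = 149606 / 171002 = 0.875 = 87.5%

87.5 %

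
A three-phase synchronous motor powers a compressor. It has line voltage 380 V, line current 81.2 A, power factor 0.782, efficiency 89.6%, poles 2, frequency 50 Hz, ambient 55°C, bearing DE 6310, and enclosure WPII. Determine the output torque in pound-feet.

P_in = √3·V·I·cosφ = 1.732 × 380 × 81.2 × 0.782 = 41792 W
P_out = η·P_in = 0.896 × 41792 = 37446 W
n = n_s = 120×50/2 = 3000 rpm (synchronous)
ω = 2π×3000/60 = 314.2 rad/s
τ = P_out/ω = 37446/314.2 = 119.2 N·m
In lb·ft: 119.2/1.356 = 87.9 lb·ft

87.9 lb·ft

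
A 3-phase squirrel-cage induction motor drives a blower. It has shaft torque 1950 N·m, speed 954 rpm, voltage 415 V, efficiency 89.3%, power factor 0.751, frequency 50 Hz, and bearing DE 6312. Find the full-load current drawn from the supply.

404 A

ω = 2π×954/60 = 99.9 rad/s; P_out = τω = 1950 × 99.9 = 194805 W
P_in = P_out / η = 194805 / 0.893 = 218147 W
I_L = P_in / (√3·V_L·cosφ) = 218147 / (1.732 × 415 × 0.751) = 404 A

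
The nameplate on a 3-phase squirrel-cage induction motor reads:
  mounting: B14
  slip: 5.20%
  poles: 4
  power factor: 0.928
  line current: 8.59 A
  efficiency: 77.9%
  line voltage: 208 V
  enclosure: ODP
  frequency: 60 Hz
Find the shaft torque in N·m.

P_in = √3·V·I·cosφ = 1.732 × 208 × 8.59 × 0.928 = 2872 W
P_out = η·P_in = 0.779 × 2872 = 2237 W
n_s = 120×60/4 = 1800 rpm; n = 1800×(1−0.052) = 1706 rpm
ω = 2π×1706/60 = 178.7 rad/s
τ = P_out/ω = 2237/178.7 = 12.5 N·m

12.5 N·m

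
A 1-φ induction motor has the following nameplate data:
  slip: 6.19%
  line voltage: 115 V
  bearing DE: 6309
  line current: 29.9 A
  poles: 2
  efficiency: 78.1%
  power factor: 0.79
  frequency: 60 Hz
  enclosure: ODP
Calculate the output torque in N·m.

6 N·m

P_in = V·I·cosφ = 115 × 29.9 × 0.79 = 2716 W
P_out = η·P_in = 0.781 × 2716 = 2121 W
n_s = 120×60/2 = 3600 rpm; n = 3600×(1−0.0619) = 3377 rpm
ω = 2π×3377/60 = 353.6 rad/s
τ = P_out/ω = 2121/353.6 = 6 N·m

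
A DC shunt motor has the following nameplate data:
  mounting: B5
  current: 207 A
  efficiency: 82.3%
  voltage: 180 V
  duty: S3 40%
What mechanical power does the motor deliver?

P_in = V·I = 180 × 207 = 37260 W
P_out = η·P_in = 0.823 × 37260 = 30665 W

30.7 kW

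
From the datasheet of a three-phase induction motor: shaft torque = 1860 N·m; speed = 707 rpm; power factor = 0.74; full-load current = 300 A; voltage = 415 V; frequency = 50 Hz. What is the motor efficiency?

86.3 %

ω = 2π × 707/60 = 74.04 rad/s; P_out = τω = 1860 × 74.04 = 137714 W
P_in = √3·V_L·I_L·cosφ = 1.732 × 415 × 300 × 0.74 = 159569 W
η = P_out / P_in = 137714 / 159569 = 0.863 = 86.3%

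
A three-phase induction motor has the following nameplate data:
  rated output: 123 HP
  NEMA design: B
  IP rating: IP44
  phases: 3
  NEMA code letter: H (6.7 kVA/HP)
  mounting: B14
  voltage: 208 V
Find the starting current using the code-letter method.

S_LR = 6.7 × 123 = 824.1 kVA
I_LR = S_LR/(√3·V_L) = 824100/(1.732×208) = 2290 A

2290 A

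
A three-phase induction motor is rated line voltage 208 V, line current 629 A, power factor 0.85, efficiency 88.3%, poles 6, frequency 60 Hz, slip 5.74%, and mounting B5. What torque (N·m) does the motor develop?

1440 N·m

P_in = √3·V·I·cosφ = 1.732 × 208 × 629 × 0.85 = 192611 W
P_out = η·P_in = 0.883 × 192611 = 170076 W
n_s = 120×60/6 = 1200 rpm; n = 1200×(1−0.0574) = 1131 rpm
ω = 2π×1131/60 = 118.4 rad/s
τ = P_out/ω = 170076/118.4 = 1440 N·m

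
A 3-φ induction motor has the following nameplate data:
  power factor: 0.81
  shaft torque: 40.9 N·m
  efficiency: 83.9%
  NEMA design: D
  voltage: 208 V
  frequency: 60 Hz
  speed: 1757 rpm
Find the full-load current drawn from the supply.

ω = 2π×1757/60 = 184 rad/s; P_out = τω = 40.9 × 184 = 7526 W
P_in = P_out / η = 7526 / 0.839 = 8970 W
I_L = P_in / (√3·V_L·cosφ) = 8970 / (1.732 × 208 × 0.81) = 30.7 A

30.7 A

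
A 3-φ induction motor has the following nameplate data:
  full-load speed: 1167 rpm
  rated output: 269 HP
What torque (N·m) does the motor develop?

1640 N·m

P_out = 269 × 746 = 200674 W
ω = 2π × 1167/60 = 122.2 rad/s
τ = P_out/ω = 200674/122.2 = 1640 N·m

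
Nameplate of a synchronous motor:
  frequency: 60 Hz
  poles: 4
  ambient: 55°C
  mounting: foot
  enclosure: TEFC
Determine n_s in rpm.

1800 rpm

n_s = 120f/p = 120×60/4 = 1800 rpm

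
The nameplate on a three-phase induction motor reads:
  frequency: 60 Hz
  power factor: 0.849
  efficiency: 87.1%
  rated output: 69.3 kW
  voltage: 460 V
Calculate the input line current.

118 A

P_out = 69.3 kW = 69300 W
P_in = P_out / η = 69300 / 0.871 = 79564 W
I_L = P_in / (√3·V_L·cosφ) = 79564 / (1.732 × 460 × 0.849) = 118 A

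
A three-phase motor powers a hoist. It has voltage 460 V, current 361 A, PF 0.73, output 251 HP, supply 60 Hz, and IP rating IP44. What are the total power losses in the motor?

22.7 kW

P_in = √3·V·I·cosφ = 1.732×460×361×0.73 = 209960 W
P_out = 251×746 = 187246 W
Losses = P_in − P_out = 209960 − 187246 = 22714 W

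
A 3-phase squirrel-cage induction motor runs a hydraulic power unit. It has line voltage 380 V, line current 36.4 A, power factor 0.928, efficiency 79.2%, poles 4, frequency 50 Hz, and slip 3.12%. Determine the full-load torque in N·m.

P_in = √3·V·I·cosφ = 1.732 × 380 × 36.4 × 0.928 = 22232 W
P_out = η·P_in = 0.792 × 22232 = 17608 W
n_s = 120×50/4 = 1500 rpm; n = 1500×(1−0.0312) = 1453 rpm
ω = 2π×1453/60 = 152.2 rad/s
τ = P_out/ω = 17608/152.2 = 116 N·m

116 N·m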